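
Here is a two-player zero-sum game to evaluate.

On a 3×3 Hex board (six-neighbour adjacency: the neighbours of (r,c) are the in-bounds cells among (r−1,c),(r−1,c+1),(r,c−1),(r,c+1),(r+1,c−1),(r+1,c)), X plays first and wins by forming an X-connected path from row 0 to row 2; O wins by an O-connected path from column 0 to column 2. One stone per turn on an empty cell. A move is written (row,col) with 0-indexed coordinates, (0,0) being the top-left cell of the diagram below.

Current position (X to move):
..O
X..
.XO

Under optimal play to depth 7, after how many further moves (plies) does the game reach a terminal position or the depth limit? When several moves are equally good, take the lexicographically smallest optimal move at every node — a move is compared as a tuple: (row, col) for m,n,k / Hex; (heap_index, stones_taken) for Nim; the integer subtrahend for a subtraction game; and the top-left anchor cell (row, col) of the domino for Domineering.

ply 1, X at ..O/X../.XO | (0,0)=+1→X.O/X../.XO*; (0,1)=+1→.XO/X../.XO; (1,1)=+1→..O/XX./.XO; (1,2)=+1→..O/X.X/.XO; (2,0)=+1→..O/X../XXO
ply 2, O at X.O/X../.XO | (0,1)=-1→XOO/X../.XO*; (1,1)=-1→X.O/XO./.XO; (1,2)=-1→X.O/X.O/.XO; (2,0)=-1→X.O/X../OXO
ply 3, X at XOO/X../.XO | (1,1)=+1→XOO/XX./.XO*; (1,2)=+1→XOO/X.X/.XO; (2,0)=+1→XOO/X../XXO
ply 4: XOO/XX./.XO is terminal -1 (O); from ..O/X../.XO depth 7

PV length from [..O/X../.XO]: 3 plies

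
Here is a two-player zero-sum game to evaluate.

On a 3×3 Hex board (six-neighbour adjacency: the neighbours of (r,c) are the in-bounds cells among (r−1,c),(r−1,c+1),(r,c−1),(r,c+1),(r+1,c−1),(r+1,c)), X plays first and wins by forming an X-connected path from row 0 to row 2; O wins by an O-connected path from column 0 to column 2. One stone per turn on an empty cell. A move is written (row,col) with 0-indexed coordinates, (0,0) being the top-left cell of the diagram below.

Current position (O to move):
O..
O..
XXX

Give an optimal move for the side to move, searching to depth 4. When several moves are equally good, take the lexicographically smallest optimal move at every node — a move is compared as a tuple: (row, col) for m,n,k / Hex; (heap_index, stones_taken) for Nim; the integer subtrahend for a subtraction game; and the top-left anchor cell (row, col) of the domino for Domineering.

p1 O@[O../O../XXX]: (0,1)[OO./O../XXX]-1 (0,2)[O.O/O../XXX]+1* (1,1)[O../OO./XXX]+1 (1,2)[O../O.O/XXX]-1
p2 X@[O.O/O../XXX]: (0,1)[OXO/O../XXX]-1* (1,1)[O.O/OX./XXX]-1 (1,2)[O.O/O.X/XXX]-1
p3 O@[OXO/O../XXX]: (1,1)[OXO/OO./XXX]+1* (1,2)[OXO/O.O/XXX]-1
p4 X@[OXO/OO./XXX] terminal -1; root [O../O../XXX] d4

O's best at [O../O../XXX]: (0,2)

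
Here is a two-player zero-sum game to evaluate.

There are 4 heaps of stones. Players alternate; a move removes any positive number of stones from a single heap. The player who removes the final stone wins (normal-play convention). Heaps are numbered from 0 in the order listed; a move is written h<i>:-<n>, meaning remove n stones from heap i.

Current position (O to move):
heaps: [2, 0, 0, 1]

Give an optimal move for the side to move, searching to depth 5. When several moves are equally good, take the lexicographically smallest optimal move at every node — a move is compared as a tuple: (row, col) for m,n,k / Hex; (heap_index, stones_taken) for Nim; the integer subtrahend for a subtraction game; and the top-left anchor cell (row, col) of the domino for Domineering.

[(2,0,0,1)] O move#1: h0:-1:+1/(1,0,0,1)*, h0:-2:-1/(0,0,0,1), h3:-1:-1/(2,0,0,0)
[(1,0,0,1)] X move#2: h0:-1:-1/(0,0,0,1)*, h3:-1:-1/(1,0,0,0)
[(0,0,0,1)] O move#3: h3:-1:+1/(0,0,0,0)*
[(0,0,0,0)] end (terminal -1, X#4); searched (2,0,0,1) to 5

O's best at [(2,0,0,1)]: h0:-1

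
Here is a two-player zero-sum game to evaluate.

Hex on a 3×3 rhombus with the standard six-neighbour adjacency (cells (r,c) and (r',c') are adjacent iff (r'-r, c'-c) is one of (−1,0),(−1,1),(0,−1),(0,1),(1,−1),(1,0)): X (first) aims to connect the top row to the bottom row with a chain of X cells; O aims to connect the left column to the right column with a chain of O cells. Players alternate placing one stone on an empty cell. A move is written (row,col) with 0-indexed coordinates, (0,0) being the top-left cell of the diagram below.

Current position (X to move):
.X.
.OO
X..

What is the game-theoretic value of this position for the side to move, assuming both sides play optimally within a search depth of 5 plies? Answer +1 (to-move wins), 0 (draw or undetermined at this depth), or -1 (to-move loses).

[.X./.OO/X..] X move#1: (0,0):-1/XX./.OO/X.., (0,2):-1/.XX/.OO/X.., (1,0):+1/.X./XOO/X..*, (2,1):-1/.X./.OO/XX., (2,2):-1/.X./.OO/X.X
[.X./XOO/X..] end (terminal -1, O#2); searched .X./.OO/X.. to 5

value(.X./.OO/X.., X) = +1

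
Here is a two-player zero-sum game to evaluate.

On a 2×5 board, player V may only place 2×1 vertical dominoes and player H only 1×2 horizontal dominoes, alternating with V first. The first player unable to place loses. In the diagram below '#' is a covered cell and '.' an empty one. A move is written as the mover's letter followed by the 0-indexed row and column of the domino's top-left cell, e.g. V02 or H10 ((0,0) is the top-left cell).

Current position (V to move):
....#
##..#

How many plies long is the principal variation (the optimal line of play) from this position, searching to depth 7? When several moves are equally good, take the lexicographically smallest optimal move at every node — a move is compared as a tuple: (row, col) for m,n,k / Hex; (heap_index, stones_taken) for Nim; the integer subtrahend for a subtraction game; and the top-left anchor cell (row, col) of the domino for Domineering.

PV length from [....#/##..#]: 3 plies

[....#/##..#] V move#1: V02:+1/..#.#/###.#*, V03:-1/...##/##.##
[..#.#/###.#] H move#2: H00:-1/###.#/###.#*
[###.#/###.#] V move#3: V03:+1/#####/#####*
[#####/#####] end (terminal -1, H#4); searched ....#/##..# to 7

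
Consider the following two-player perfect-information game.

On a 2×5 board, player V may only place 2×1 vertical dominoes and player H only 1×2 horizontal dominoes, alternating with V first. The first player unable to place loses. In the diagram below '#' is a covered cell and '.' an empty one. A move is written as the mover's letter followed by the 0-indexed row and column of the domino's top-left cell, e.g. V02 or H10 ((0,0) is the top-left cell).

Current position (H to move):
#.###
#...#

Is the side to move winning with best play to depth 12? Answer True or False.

H winning at [#.###/#...#]: True

[#.###/#...#] H move#1: H11:+1/#.###/###.#*, H12:-1/#.###/#.###
[#.###/###.#] end (terminal -1, V#2); searched #.###/#...# to 12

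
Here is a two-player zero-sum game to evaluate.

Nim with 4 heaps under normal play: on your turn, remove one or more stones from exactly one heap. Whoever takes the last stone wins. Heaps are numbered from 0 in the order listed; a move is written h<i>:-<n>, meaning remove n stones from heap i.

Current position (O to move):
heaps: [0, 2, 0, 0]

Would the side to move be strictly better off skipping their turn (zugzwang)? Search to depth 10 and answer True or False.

zugzwang((0,2,0,0), O) = False

p1 O@[(0,2,0,0)]: h1:-1[(0,1,0,0)]-1 h1:-2[(0,0,0,0)]+1*
p2 X@[(0,0,0,0)] terminal -1; root [(0,2,0,0)] d10
suppose O passes — search the same position with X to move:
pass> p1 X@[(0,2,0,0)]: h1:-1[(0,1,0,0)]-1 h1:-2[(0,0,0,0)]+1*
pass> p2 O@[(0,0,0,0)] terminal -1; root [(0,2,0,0)] d10
for O: play +1, pass -1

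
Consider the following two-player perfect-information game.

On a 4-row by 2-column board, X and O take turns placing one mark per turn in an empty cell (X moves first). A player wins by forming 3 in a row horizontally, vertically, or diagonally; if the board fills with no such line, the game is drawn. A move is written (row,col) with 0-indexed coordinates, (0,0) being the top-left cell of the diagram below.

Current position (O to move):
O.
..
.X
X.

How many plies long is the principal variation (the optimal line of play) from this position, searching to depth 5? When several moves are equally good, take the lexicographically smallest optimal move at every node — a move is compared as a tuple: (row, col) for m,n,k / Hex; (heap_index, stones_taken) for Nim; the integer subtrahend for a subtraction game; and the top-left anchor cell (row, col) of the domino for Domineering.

PV length from [O./../.X/X.]: 5 plies

[O./../.X/X.] O move#1: (0,1):+0/OO/../.X/X.*, (1,0):+0/O./O./.X/X., (1,1):+0/O./.O/.X/X., (2,0):+0/O./../OX/X., (3,1):+0/O./../.X/XO
[OO/../.X/X.] X move#2: (1,0):+0/OO/X./.X/X.*, (1,1):+0/OO/.X/.X/X., (2,0):+0/OO/../XX/X., (3,1):+0/OO/../.X/XX
[OO/X./.X/X.] O move#3: (1,1):-1/OO/XO/.X/X., (2,0):+0/OO/X./OX/X.*, (3,1):-1/OO/X./.X/XO
[OO/X./OX/X.] X move#4: (1,1):+0/OO/XX/OX/X.*, (3,1):+0/OO/X./OX/XX
[OO/XX/OX/X.] O move#5: (3,1):+0/OO/XX/OX/XO*
[OO/XX/OX/XO] end (terminal +0, X#6); searched O./../.X/X. to 5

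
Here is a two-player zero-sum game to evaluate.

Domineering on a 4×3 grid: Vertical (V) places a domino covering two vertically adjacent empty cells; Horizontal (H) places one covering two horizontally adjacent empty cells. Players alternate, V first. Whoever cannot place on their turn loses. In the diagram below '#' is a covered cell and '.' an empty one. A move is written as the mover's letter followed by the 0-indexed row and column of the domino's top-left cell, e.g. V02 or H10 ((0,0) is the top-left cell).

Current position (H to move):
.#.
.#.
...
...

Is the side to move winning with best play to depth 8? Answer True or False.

[.#./.#./.../...] H move#1: H20:-1/.#./.#./##./...*, H21:-1/.#./.#./.##/..., H30:-1/.#./.#./.../##., H31:-1/.#./.#./.../.##
[.#./.#./##./...] V move#2: V00:+1/##./##./##./...*, V02:+1/.##/.##/##./..., V12:+1/.#./.##/###/..., V22:+1/.#./.#./###/..#
[##./##./##./...] H move#3: H30:-1/##./##./##./##.*, H31:-1/##./##./##./.##
[##./##./##./##.] V move#4: V02:+1/###/###/##./##.*, V12:+1/##./###/###/##., V22:+1/##./##./###/###
[###/###/##./##.] end (terminal -1, H#5); searched .#./.#./.../... to 8

H winning at [.#./.#./.../...]: False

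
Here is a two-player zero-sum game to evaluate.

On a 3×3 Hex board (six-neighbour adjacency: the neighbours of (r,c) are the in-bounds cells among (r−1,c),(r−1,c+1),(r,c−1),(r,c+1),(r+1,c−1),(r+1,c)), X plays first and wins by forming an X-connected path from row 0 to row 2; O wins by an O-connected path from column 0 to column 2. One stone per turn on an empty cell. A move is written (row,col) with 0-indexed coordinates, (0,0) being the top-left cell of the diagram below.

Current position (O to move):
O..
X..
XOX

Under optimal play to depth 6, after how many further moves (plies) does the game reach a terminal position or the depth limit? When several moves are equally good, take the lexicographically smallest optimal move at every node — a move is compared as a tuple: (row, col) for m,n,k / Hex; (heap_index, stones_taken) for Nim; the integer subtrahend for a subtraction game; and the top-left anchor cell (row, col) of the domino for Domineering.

ply 1, O at O../X../XOX | (0,1)=-1→OO./X../XOX*; (0,2)=-1→O.O/X../XOX; (1,1)=-1→O../XO./XOX; (1,2)=-1→O../X.O/XOX
ply 2, X at OO./X../XOX | (0,2)=+1→OOX/X../XOX*; (1,1)=-1→OO./XX./XOX; (1,2)=-1→OO./X.X/XOX
ply 3, O at OOX/X../XOX | (1,1)=-1→OOX/XO./XOX*; (1,2)=-1→OOX/X.O/XOX
ply 4, X at OOX/XO./XOX | (1,2)=+1→OOX/XOX/XOX*
ply 5: OOX/XOX/XOX is terminal -1 (O); from O../X../XOX depth 6

PV length from [O../X../XOX]: 4 plies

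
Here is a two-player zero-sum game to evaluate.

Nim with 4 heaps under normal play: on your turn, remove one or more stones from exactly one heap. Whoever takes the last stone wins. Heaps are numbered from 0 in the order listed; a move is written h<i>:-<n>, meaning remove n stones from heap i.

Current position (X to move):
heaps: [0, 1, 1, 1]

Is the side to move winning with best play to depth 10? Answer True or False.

p1 X@[(0,1,1,1)]: h1:-1[(0,0,1,1)]+1* h2:-1[(0,1,0,1)]+1 h3:-1[(0,1,1,0)]+1
p2 O@[(0,0,1,1)]: h2:-1[(0,0,0,1)]-1* h3:-1[(0,0,1,0)]-1
p3 X@[(0,0,0,1)]: h3:-1[(0,0,0,0)]+1*
p4 O@[(0,0,0,0)] terminal -1; root [(0,1,1,1)] d10

X winning at [(0,1,1,1)]: True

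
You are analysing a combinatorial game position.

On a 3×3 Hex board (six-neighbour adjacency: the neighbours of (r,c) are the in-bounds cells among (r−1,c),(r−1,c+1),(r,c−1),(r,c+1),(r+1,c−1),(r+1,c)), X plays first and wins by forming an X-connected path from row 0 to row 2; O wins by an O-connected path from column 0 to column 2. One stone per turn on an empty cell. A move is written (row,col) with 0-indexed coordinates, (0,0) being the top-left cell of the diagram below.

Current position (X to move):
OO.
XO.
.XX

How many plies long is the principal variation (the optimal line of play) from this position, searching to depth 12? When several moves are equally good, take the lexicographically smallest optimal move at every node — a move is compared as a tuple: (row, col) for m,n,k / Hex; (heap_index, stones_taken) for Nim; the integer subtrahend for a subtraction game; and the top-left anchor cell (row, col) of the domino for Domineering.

ply 1, X at OO./XO./.XX | (0,2)=-1→OOX/XO./.XX*; (1,2)=-1→OO./XOX/.XX; (2,0)=-1→OO./XO./XXX
ply 2, O at OOX/XO./.XX | (1,2)=+1→OOX/XOO/.XX*; (2,0)=-1→OOX/XO./OXX
ply 3: OOX/XOO/.XX is terminal -1 (X); from OO./XO./.XX depth 12

PV length from [OO./XO./.XX]: 2 plies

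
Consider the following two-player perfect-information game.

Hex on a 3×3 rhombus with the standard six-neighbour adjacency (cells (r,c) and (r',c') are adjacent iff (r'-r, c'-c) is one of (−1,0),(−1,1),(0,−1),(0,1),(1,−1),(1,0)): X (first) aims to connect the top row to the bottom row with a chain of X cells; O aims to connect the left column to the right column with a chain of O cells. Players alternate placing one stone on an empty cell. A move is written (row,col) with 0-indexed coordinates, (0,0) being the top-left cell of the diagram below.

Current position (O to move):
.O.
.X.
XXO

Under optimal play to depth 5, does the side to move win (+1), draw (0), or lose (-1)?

p1 O@[.O./.X./XXO]: (0,0)[OO./.X./XXO]-1 (0,2)[.OO/.X./XXO]+1* (1,0)[.O./OX./XXO]-1 (1,2)[.O./.XO/XXO]-1
p2 X@[.OO/.X./XXO]: (0,0)[XOO/.X./XXO]-1* (1,0)[.OO/XX./XXO]-1 (1,2)[.OO/.XX/XXO]-1
p3 O@[XOO/.X./XXO]: (1,0)[XOO/OX./XXO]+1* (1,2)[XOO/.XO/XXO]-1
p4 X@[XOO/OX./XXO] terminal -1; root [.O./.X./XXO] d5

value(.O./.X./XXO, O) = +1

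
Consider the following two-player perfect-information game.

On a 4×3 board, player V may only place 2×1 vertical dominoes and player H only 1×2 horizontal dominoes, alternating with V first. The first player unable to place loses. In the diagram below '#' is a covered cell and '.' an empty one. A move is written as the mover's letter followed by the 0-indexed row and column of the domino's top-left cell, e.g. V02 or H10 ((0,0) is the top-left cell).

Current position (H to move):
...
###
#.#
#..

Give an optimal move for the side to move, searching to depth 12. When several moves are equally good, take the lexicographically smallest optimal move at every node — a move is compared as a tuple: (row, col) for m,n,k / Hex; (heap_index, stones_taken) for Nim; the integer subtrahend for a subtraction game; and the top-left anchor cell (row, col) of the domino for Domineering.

ply 1, H at .../###/#.#/#.. | H00=-1→##./###/#.#/#..; H01=-1→.##/###/#.#/#..; H31=+1→.../###/#.#/###*
ply 2: .../###/#.#/### is terminal -1 (V); from .../###/#.#/#.. depth 12

H's best at [.../###/#.#/#..]: H31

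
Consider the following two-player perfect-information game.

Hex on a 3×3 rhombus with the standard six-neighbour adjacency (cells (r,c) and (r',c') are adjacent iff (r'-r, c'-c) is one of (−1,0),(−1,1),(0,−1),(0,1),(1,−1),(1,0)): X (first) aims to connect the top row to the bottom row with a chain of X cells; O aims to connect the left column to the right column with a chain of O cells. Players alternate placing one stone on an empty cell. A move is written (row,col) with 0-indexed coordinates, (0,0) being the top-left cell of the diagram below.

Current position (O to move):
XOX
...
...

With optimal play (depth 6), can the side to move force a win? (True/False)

O winning at [XOX/.../...]: False

ply 1, O at XOX/.../... | (1,0)=-1→XOX/O../...*; (1,1)=-1→XOX/.O./...; (1,2)=-1→XOX/..O/...; (2,0)=-1→XOX/.../O..; (2,1)=-1→XOX/.../.O.; (2,2)=-1→XOX/.../..O
ply 2, X at XOX/O../... | (1,1)=+1→XOX/OX./...*; (1,2)=+1→XOX/O.X/...; (2,0)=+1→XOX/O../X..; (2,1)=+1→XOX/O../.X.; (2,2)=+1→XOX/O../..X
ply 3, O at XOX/OX./... | (1,2)=-1→XOX/OXO/...*; (2,0)=-1→XOX/OX./O..; (2,1)=-1→XOX/OX./.O.; (2,2)=-1→XOX/OX./..O
ply 4, X at XOX/OXO/... | (2,0)=+1→XOX/OXO/X..*; (2,1)=+1→XOX/OXO/.X.; (2,2)=+1→XOX/OXO/..X
ply 5: XOX/OXO/X.. is terminal -1 (O); from XOX/.../... depth 6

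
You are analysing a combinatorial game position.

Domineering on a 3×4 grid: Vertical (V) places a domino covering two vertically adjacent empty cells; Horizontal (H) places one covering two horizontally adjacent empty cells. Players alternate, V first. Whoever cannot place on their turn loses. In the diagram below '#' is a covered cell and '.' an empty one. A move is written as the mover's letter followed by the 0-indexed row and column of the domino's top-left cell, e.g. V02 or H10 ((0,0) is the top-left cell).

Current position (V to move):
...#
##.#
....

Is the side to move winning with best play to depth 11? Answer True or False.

V winning at [...#/##.#/....]: False

[...#/##.#/....] V move#1: V02:-1/..##/####/....*, V12:-1/...#/####/..#.
[..##/####/....] H move#2: H00:+1/####/####/....*, H20:+1/..##/####/##.., H21:+1/..##/####/.##., H22:+1/..##/####/..##
[####/####/....] end (terminal -1, V#3); searched ...#/##.#/.... to 11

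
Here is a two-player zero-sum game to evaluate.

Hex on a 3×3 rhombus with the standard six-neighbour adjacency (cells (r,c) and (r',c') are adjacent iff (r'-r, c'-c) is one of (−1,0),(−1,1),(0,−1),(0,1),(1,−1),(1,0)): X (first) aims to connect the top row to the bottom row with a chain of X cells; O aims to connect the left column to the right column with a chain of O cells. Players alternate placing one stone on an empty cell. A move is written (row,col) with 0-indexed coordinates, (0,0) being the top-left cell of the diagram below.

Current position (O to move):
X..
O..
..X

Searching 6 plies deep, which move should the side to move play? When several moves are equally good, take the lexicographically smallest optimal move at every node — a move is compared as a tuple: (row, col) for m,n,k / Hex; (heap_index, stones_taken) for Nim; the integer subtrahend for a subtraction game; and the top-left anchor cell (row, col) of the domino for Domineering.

O's best at [X../O../..X]: (0,2)

[X../O../..X] O move#1: (0,1):-1/XO./O../..X, (0,2):+1/X.O/O../..X*, (1,1):+1/X../OO./..X, (1,2):-1/X../O.O/..X, (2,0):-1/X../O../O.X, (2,1):-1/X../O../.OX
[X.O/O../..X] X move#2: (0,1):-1/XXO/O../..X*, (1,1):-1/X.O/OX./..X, (1,2):-1/X.O/O.X/..X, (2,0):-1/X.O/O../X.X, (2,1):-1/X.O/O../.XX
[XXO/O../..X] O move#3: (1,1):+1/XXO/OO./..X*, (1,2):-1/XXO/O.O/..X, (2,0):-1/XXO/O../O.X, (2,1):-1/XXO/O../.OX
[XXO/OO./..X] end (terminal -1, X#4); searched X../O../..X to 6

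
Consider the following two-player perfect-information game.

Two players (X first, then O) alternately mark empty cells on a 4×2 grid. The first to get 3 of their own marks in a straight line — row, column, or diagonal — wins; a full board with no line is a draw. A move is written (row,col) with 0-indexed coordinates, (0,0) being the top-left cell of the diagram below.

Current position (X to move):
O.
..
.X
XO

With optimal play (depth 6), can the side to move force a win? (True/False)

p1 X@[O./../.X/XO]: (0,1)[OX/../.X/XO]+0* (1,0)[O./X./.X/XO]+0 (1,1)[O./.X/.X/XO]+0 (2,0)[O./../XX/XO]+0
p2 O@[OX/../.X/XO]: (1,0)[OX/O./.X/XO]-1 (1,1)[OX/.O/.X/XO]+0* (2,0)[OX/../OX/XO]-1
p3 X@[OX/.O/.X/XO]: (1,0)[OX/XO/.X/XO]+0* (2,0)[OX/.O/XX/XO]+0
p4 O@[OX/XO/.X/XO]: (2,0)[OX/XO/OX/XO]+0*
p5 X@[OX/XO/OX/XO] terminal +0; root [O./../.X/XO] d6

X winning at [O./../.X/XO]: False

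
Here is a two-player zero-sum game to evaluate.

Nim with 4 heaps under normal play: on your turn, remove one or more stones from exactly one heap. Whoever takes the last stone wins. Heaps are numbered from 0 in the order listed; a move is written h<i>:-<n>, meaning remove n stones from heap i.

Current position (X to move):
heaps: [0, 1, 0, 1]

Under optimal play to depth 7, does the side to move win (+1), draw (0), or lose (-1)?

p1 X@[(0,1,0,1)]: h1:-1[(0,0,0,1)]-1* h3:-1[(0,1,0,0)]-1
p2 O@[(0,0,0,1)]: h3:-1[(0,0,0,0)]+1*
p3 X@[(0,0,0,0)] terminal -1; root [(0,1,0,1)] d7

value((0,1,0,1), X) = -1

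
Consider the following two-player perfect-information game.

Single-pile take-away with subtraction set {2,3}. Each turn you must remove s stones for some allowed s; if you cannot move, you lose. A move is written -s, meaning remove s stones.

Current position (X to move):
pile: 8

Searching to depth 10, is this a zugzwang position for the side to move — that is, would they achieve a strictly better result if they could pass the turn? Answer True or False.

zugzwang(8, X) = False

ply 1, X at 8 | -2=+1→6*; -3=+1→5
ply 2, O at 6 | -2=-1→4*; -3=-1→3
ply 3, X at 4 | -2=-1→2; -3=+1→1*
ply 4: 1 is terminal -1 (O); from 8 depth 10
if X skipped the turn, O would face:
~ ply 1, O at 8 | -2=+1→6*; -3=+1→5
~ ply 2, X at 6 | -2=-1→4*; -3=-1→3
~ ply 3, O at 4 | -2=-1→2; -3=+1→1*
~ ply 4: 1 is terminal -1 (X); from 8 depth 10
compare (X): move=+1 vs pass=-1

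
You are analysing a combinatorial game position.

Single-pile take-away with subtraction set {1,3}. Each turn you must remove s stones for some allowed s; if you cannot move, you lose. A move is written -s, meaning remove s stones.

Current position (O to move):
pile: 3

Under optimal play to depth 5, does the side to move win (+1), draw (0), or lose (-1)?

[3] O move#1: -1:+1/2*, -3:+1/0
[2] X move#2: -1:-1/1*
[1] O move#3: -1:+1/0*
[0] end (terminal -1, X#4); searched 3 to 5

value(3, O) = +1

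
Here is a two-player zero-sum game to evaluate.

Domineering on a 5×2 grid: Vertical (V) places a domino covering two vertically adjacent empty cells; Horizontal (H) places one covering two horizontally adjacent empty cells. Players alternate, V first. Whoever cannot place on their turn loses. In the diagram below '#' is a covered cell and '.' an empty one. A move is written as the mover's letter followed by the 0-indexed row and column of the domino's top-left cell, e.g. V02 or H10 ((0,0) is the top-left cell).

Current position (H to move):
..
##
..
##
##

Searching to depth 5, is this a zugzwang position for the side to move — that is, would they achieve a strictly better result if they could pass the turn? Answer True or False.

p1 H@[../##/../##/##]: H00[##/##/../##/##]+1* H20[../##/##/##/##]+1
p2 V@[##/##/../##/##] terminal -1; root [../##/../##/##] d5
pass branch (V moves first from the same position):
  | p1 V@[../##/../##/##] terminal -1; root [../##/../##/##] d5
H moving scores +1; H passing scores +1

zugzwang(../##/../##/##, H) = False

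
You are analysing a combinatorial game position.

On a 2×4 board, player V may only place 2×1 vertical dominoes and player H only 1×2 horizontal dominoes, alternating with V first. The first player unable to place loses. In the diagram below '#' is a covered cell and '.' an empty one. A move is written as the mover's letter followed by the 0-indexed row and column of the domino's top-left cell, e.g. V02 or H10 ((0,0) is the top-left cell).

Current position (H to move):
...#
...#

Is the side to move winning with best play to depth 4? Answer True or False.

[...#/...#] H move#1: H00:+1/##.#/...#*, H01:+1/.###/...#, H10:+1/...#/##.#, H11:+1/...#/.###
[##.#/...#] V move#2: V02:-1/####/..##*
[####/..##] H move#3: H10:+1/####/####*
[####/####] end (terminal -1, V#4); searched ...#/...# to 4

H winning at [...#/...#]: True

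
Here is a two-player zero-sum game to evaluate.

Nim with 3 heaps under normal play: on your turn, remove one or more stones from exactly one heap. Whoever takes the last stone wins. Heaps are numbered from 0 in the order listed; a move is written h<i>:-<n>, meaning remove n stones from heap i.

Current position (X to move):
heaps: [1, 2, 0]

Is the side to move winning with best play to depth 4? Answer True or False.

X winning at [(1,2,0)]: True

p1 X@[(1,2,0)]: h0:-1[(0,2,0)]-1 h1:-1[(1,1,0)]+1* h1:-2[(1,0,0)]-1
p2 O@[(1,1,0)]: h0:-1[(0,1,0)]-1* h1:-1[(1,0,0)]-1
p3 X@[(0,1,0)]: h1:-1[(0,0,0)]+1*
p4 O@[(0,0,0)] terminal -1; root [(1,2,0)] d4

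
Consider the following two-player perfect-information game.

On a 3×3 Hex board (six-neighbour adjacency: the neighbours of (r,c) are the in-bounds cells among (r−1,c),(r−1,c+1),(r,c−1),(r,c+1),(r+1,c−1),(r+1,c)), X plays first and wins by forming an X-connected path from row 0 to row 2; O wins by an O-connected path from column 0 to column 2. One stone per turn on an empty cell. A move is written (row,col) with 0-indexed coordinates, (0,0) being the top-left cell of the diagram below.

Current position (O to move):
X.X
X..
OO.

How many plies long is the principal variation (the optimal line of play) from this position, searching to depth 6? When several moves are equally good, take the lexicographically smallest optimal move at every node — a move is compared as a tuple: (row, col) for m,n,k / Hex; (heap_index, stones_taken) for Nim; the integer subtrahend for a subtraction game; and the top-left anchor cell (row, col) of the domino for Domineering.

PV length from [X.X/X../OO.]: 3 plies

ply 1, O at X.X/X../OO. | (0,1)=+1→XOX/X../OO.*; (1,1)=+1→X.X/XO./OO.; (1,2)=+1→X.X/X.O/OO.; (2,2)=+1→X.X/X../OOO
ply 2, X at XOX/X../OO. | (1,1)=-1→XOX/XX./OO.*; (1,2)=-1→XOX/X.X/OO.; (2,2)=-1→XOX/X../OOX
ply 3, O at XOX/XX./OO. | (1,2)=+1→XOX/XXO/OO.*; (2,2)=+1→XOX/XX./OOO
ply 4: XOX/XXO/OO. is terminal -1 (X); from X.X/X../OO. depth 6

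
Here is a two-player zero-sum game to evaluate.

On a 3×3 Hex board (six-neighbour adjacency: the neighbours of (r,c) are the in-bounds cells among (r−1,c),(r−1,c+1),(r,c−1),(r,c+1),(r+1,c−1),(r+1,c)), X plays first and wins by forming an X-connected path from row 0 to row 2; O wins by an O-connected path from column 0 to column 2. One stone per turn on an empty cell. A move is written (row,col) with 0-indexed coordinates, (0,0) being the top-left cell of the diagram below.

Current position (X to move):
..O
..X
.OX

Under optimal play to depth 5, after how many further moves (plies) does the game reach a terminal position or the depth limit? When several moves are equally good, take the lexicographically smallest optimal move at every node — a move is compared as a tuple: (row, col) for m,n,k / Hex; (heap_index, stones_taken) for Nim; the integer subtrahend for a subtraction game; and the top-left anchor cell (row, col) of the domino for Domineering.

PV length from [..O/..X/.OX]: 5 plies

p1 X@[..O/..X/.OX]: (0,0)[X.O/..X/.OX]-1 (0,1)[.XO/..X/.OX]-1 (1,0)[..O/X.X/.OX]+1* (1,1)[..O/.XX/.OX]-1 (2,0)[..O/..X/XOX]-1
p2 O@[..O/X.X/.OX]: (0,0)[O.O/X.X/.OX]-1* (0,1)[.OO/X.X/.OX]-1 (1,1)[..O/XOX/.OX]-1 (2,0)[..O/X.X/OOX]-1
p3 X@[O.O/X.X/.OX]: (0,1)[OXO/X.X/.OX]+1* (1,1)[O.O/XXX/.OX]-1 (2,0)[O.O/X.X/XOX]-1
p4 O@[OXO/X.X/.OX]: (1,1)[OXO/XOX/.OX]-1* (2,0)[OXO/X.X/OOX]-1
p5 X@[OXO/XOX/.OX]: (2,0)[OXO/XOX/XOX]+1*
p6 O@[OXO/XOX/XOX] terminal -1; root [..O/..X/.OX] d5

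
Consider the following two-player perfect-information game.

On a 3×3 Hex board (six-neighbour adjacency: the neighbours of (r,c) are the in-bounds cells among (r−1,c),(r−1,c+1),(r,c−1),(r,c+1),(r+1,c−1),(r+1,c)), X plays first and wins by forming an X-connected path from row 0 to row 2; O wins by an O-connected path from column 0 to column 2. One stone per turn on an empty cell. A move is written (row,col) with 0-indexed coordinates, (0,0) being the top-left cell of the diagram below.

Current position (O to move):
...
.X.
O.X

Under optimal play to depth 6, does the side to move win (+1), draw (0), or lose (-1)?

value(.../.X./O.X, O) = -1

[.../.X./O.X] O move#1: (0,0):-1/O../.X./O.X*, (0,1):-1/.O./.X./O.X, (0,2):-1/..O/.X./O.X, (1,0):-1/.../OX./O.X, (1,2):-1/.../.XO/O.X, (2,1):-1/.../.X./OOX
[O../.X./O.X] X move#2: (0,1):+1/OX./.X./O.X*, (0,2):+1/O.X/.X./O.X, (1,0):+1/O../XX./O.X, (1,2):+1/O../.XX/O.X, (2,1):+1/O../.X./OXX
[OX./.X./O.X] O move#3: (0,2):-1/OXO/.X./O.X*, (1,0):-1/OX./OX./O.X, (1,2):-1/OX./.XO/O.X, (2,1):-1/OX./.X./OOX
[OXO/.X./O.X] X move#4: (1,0):+1/OXO/XX./O.X*, (1,2):+1/OXO/.XX/O.X, (2,1):+1/OXO/.X./OXX
[OXO/XX./O.X] O move#5: (1,2):-1/OXO/XXO/O.X*, (2,1):-1/OXO/XX./OOX
[OXO/XXO/O.X] X move#6: (2,1):+1/OXO/XXO/OXX*
[OXO/XXO/OXX] end (terminal -1, O#7); searched .../.X./O.X to 6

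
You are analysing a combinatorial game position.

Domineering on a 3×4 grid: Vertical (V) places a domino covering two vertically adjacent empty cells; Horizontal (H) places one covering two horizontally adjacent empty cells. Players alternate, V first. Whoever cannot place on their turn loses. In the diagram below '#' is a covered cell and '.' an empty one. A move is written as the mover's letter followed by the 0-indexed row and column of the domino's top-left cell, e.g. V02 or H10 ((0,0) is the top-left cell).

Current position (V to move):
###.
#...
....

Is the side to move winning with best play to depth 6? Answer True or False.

ply 1, V at ###./#.../.... | V03=-1→####/#..#/....; V11=-1→###./##../.#..; V12=+1→###./#.#./..#.*; V13=-1→###./#..#/...#
ply 2, H at ###./#.#./..#. | H20=-1→###./#.#./###.*
ply 3, V at ###./#.#./###. | V03=+1→####/#.##/###.*; V13=+1→###./#.##/####
ply 4: ####/#.##/###. is terminal -1 (H); from ###./#.../.... depth 6

V winning at [###./#.../....]: True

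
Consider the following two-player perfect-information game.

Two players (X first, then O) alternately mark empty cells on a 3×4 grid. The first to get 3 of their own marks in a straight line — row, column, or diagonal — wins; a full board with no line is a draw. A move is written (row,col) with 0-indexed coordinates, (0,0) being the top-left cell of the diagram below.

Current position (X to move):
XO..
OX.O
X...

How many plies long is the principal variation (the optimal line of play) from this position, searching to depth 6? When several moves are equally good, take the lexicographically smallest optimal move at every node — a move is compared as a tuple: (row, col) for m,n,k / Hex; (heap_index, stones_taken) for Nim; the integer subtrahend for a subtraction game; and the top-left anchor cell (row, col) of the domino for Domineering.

ply 1, X at XO../OX.O/X... | (0,2)=+1→XOX./OX.O/X...*; (0,3)=+1→XO.X/OX.O/X...; (1,2)=+1→XO../OXXO/X...; (2,1)=+1→XO../OX.O/XX..; (2,2)=+1→XO../OX.O/X.X.; (2,3)=+1→XO../OX.O/X..X
ply 2: XOX./OX.O/X... is terminal -1 (O); from XO../OX.O/X... depth 6

PV length from [XO../OX.O/X...]: 1 ply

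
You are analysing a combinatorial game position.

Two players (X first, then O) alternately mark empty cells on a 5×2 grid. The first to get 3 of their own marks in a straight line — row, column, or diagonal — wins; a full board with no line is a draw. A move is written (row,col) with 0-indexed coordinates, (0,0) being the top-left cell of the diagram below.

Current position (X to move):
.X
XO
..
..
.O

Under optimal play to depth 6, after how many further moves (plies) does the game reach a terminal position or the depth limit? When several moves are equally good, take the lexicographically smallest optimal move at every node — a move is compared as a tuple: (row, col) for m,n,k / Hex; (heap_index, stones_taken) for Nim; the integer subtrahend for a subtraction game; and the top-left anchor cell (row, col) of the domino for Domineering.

PV length from [.X/XO/../../.O]: 3 plies

[.X/XO/../../.O] X move#1: (0,0):+0/XX/XO/../../.O, (2,0):+1/.X/XO/X./../.O*, (2,1):+0/.X/XO/.X/../.O, (3,0):+0/.X/XO/../X./.O, (3,1):+0/.X/XO/../.X/.O, (4,0):+0/.X/XO/../../XO
[.X/XO/X./../.O] O move#2: (0,0):-1/OX/XO/X./../.O*, (2,1):-1/.X/XO/XO/../.O, (3,0):-1/.X/XO/X./O./.O, (3,1):-1/.X/XO/X./.O/.O, (4,0):-1/.X/XO/X./../OO
[OX/XO/X./../.O] X move#3: (2,1):+0/OX/XO/XX/../.O, (3,0):+1/OX/XO/X./X./.O*, (3,1):+0/OX/XO/X./.X/.O, (4,0):+0/OX/XO/X./../XO
[OX/XO/X./X./.O] end (terminal -1, O#4); searched .X/XO/../../.O to 6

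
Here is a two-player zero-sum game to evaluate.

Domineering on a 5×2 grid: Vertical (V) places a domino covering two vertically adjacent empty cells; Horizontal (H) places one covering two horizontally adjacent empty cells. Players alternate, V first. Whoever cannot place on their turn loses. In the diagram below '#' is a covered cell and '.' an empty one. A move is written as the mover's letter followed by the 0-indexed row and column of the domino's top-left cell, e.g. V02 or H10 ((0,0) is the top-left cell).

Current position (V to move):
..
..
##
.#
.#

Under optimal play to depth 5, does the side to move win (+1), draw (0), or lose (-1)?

ply 1, V at ../../##/.#/.# | V00=+1→#./#./##/.#/.#*; V01=+1→.#/.#/##/.#/.#; V30=-1→../../##/##/##
ply 2: #./#./##/.#/.# is terminal -1 (H); from ../../##/.#/.# depth 5

value(../../##/.#/.#, V) = +1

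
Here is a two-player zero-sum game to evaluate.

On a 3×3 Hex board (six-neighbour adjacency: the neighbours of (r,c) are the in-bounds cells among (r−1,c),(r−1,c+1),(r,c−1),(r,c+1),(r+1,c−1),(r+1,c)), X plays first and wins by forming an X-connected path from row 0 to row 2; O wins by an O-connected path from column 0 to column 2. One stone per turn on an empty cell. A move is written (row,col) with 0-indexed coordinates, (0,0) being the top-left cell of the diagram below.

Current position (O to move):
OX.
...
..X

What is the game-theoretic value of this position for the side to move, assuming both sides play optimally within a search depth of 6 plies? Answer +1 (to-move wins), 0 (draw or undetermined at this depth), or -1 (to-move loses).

value(OX./.../..X, O) = +1

[OX./.../..X] O move#1: (0,2):-1/OXO/.../..X, (1,0):-1/OX./O../..X, (1,1):+1/OX./.O./..X*, (1,2):-1/OX./..O/..X, (2,0):-1/OX./.../O.X, (2,1):-1/OX./.../.OX
[OX./.O./..X] X move#2: (0,2):-1/OXX/.O./..X*, (1,0):-1/OX./XO./..X, (1,2):-1/OX./.OX/..X, (2,0):-1/OX./.O./X.X, (2,1):-1/OX./.O./.XX
[OXX/.O./..X] O move#3: (1,0):-1/OXX/OO./..X, (1,2):+1/OXX/.OO/..X*, (2,0):-1/OXX/.O./O.X, (2,1):-1/OXX/.O./.OX
[OXX/.OO/..X] X move#4: (1,0):-1/OXX/XOO/..X*, (2,0):-1/OXX/.OO/X.X, (2,1):-1/OXX/.OO/.XX
[OXX/XOO/..X] O move#5: (2,0):+1/OXX/XOO/O.X*, (2,1):-1/OXX/XOO/.OX
[OXX/XOO/O.X] end (terminal -1, X#6); searched OX./.../..X to 6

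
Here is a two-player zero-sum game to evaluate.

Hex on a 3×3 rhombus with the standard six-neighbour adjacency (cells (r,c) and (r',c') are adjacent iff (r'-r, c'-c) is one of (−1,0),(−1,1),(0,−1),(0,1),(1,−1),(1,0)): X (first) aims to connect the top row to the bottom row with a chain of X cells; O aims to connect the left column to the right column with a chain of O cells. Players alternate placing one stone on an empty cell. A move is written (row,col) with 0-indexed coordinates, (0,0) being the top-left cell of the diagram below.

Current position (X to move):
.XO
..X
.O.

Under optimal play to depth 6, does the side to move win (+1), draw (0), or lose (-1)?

ply 1, X at .XO/..X/.O. | (0,0)=-1→XXO/..X/.O.; (1,0)=-1→.XO/X.X/.O.; (1,1)=+1→.XO/.XX/.O.*; (2,0)=+1→.XO/..X/XO.; (2,2)=-1→.XO/..X/.OX
ply 2, O at .XO/.XX/.O. | (0,0)=-1→OXO/.XX/.O.*; (1,0)=-1→.XO/OXX/.O.; (2,0)=-1→.XO/.XX/OO.; (2,2)=-1→.XO/.XX/.OO
ply 3, X at OXO/.XX/.O. | (1,0)=+1→OXO/XXX/.O.*; (2,0)=+1→OXO/.XX/XO.; (2,2)=+1→OXO/.XX/.OX
ply 4, O at OXO/XXX/.O. | (2,0)=-1→OXO/XXX/OO.*; (2,2)=-1→OXO/XXX/.OO
ply 5, X at OXO/XXX/OO. | (2,2)=+1→OXO/XXX/OOX*
ply 6: OXO/XXX/OOX is terminal -1 (O); from .XO/..X/.O. depth 6

value(.XO/..X/.O., X) = +1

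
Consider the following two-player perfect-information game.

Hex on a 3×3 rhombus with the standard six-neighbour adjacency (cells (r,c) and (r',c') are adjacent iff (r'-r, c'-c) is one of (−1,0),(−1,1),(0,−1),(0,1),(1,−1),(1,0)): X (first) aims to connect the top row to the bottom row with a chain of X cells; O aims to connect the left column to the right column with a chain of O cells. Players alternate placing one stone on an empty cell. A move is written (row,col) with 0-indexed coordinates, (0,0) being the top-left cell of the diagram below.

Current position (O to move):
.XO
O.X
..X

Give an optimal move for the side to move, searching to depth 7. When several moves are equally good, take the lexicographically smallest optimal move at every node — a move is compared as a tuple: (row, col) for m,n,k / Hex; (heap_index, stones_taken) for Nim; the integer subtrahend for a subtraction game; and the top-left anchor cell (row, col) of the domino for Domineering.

O's best at [.XO/O.X/..X]: (1,1)

ply 1, O at .XO/O.X/..X | (0,0)=-1→OXO/O.X/..X; (1,1)=+1→.XO/OOX/..X*; (2,0)=-1→.XO/O.X/O.X; (2,1)=-1→.XO/O.X/.OX
ply 2: .XO/OOX/..X is terminal -1 (X); from .XO/O.X/..X depth 7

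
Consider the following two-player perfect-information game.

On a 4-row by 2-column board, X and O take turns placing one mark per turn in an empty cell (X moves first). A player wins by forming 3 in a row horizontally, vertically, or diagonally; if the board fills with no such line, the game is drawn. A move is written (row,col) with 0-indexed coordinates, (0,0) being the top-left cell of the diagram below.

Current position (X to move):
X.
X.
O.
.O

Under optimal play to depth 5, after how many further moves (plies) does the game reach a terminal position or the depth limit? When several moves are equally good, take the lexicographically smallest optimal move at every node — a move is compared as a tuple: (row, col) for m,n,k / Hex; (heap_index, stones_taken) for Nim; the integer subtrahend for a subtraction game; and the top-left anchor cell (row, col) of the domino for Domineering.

PV length from [X./X./O./.O]: 4 plies

[X./X./O./.O] X move#1: (0,1):+0/XX/X./O./.O*, (1,1):+0/X./XX/O./.O, (2,1):+0/X./X./OX/.O, (3,0):+0/X./X./O./XO
[XX/X./O./.O] O move#2: (1,1):+0/XX/XO/O./.O*, (2,1):+0/XX/X./OO/.O, (3,0):+0/XX/X./O./OO
[XX/XO/O./.O] X move#3: (2,1):+0/XX/XO/OX/.O*, (3,0):-1/XX/XO/O./XO
[XX/XO/OX/.O] O move#4: (3,0):+0/XX/XO/OX/OO*
[XX/XO/OX/OO] end (terminal +0, X#5); searched X./X./O./.O to 5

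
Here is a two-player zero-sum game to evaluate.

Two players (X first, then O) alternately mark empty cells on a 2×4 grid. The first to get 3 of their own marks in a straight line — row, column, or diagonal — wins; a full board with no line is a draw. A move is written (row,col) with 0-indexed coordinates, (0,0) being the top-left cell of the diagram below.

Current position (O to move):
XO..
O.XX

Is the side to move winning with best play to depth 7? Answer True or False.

O winning at [XO../O.XX]: False

p1 O@[XO../O.XX]: (0,2)[XOO./O.XX]-1 (0,3)[XO.O/O.XX]-1 (1,1)[XO../OOXX]+0*
p2 X@[XO../OOXX]: (0,2)[XOX./OOXX]+0* (0,3)[XO.X/OOXX]+0
p3 O@[XOX./OOXX]: (0,3)[XOXO/OOXX]+0*
p4 X@[XOXO/OOXX] terminal +0; root [XO../O.XX] d7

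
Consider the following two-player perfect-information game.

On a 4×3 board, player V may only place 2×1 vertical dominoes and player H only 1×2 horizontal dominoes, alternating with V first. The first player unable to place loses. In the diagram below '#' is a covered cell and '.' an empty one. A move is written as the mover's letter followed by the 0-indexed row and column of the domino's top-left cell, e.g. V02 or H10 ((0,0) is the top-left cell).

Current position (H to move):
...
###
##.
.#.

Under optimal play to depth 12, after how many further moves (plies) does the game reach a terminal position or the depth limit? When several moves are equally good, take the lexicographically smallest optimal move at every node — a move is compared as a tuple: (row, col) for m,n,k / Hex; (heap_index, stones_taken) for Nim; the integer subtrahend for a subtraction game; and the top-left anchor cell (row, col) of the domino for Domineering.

PV length from [.../###/##./.#.]: 2 plies

p1 H@[.../###/##./.#.]: H00[##./###/##./.#.]-1* H01[.##/###/##./.#.]-1
p2 V@[##./###/##./.#.]: V22[##./###/###/.##]+1*
p3 H@[##./###/###/.##] terminal -1; root [.../###/##./.#.] d12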